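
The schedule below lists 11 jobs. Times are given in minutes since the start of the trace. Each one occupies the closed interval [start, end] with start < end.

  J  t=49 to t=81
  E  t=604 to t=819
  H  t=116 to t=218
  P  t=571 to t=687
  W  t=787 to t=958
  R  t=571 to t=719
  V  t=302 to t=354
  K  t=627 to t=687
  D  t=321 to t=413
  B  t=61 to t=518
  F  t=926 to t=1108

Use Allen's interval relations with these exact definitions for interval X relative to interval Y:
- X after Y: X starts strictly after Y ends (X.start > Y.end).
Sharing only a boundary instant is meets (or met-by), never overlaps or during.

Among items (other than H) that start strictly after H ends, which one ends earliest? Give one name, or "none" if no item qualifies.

Target H = [t=116, t=218].
B [t=61, t=518] → contains → excluded.
D [t=321, t=413] → after → candidate.
E [t=604, t=819] → after → candidate.
F [t=926, t=1108] → after → candidate.
J [t=49, t=81] → before → excluded.
K [t=627, t=687] → after → candidate.
P [t=571, t=687] → after → candidate.
R [t=571, t=719] → after → candidate.
V [t=302, t=354] → after → candidate.
W [t=787, t=958] → after → candidate.
Among candidates, earliest end is t=354 → V.

V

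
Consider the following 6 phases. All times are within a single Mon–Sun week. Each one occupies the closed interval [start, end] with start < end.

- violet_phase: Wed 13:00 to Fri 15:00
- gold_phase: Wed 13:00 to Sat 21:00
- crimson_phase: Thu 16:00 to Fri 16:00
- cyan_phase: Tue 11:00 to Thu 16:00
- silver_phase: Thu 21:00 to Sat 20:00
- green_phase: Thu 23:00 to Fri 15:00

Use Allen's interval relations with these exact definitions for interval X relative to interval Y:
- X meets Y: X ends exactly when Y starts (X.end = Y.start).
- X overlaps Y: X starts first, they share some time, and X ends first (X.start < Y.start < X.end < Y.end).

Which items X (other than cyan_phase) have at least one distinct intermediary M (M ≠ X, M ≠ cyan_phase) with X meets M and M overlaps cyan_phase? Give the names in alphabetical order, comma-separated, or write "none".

Target cyan_phase = [Tue 11:00, Thu 16:00].
Intermediaries M with M overlaps cyan_phase: none.
Union: none.

none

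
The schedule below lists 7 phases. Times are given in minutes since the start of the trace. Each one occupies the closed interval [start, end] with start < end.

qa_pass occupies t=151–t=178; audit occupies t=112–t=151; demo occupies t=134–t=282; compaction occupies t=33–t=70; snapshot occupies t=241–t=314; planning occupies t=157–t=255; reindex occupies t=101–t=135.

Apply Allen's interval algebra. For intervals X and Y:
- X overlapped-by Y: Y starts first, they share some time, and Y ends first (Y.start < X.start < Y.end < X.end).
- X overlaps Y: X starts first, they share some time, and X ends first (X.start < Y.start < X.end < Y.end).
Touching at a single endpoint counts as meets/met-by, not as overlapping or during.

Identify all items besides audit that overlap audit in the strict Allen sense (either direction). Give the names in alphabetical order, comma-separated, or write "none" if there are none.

Target audit = [t=112, t=151].
compaction [t=33, t=70] → before → no.
demo [t=134, t=282] → overlapped-by → yes.
planning [t=157, t=255] → after → no.
qa_pass [t=151, t=178] → met-by → no.
reindex [t=101, t=135] → overlaps → yes.
snapshot [t=241, t=314] → after → no.
Result: demo, reindex.

demo, reindex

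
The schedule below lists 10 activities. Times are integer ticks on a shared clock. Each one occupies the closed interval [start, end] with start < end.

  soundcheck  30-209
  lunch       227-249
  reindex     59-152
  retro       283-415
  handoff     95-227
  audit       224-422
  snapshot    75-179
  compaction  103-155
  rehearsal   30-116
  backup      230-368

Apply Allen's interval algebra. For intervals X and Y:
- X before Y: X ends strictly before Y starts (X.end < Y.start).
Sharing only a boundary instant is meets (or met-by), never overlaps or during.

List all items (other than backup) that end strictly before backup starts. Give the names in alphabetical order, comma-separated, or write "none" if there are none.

compaction, handoff, rehearsal, reindex, snapshot, soundcheck

Target backup = [230, 368].
audit [224, 422] → contains → no.
compaction [103, 155] → before → yes.
handoff [95, 227] → before → yes.
lunch [227, 249] → overlaps → no.
rehearsal [30, 116] → before → yes.
reindex [59, 152] → before → yes.
retro [283, 415] → overlapped-by → no.
snapshot [75, 179] → before → yes.
soundcheck [30, 209] → before → yes.
Result: compaction, handoff, rehearsal, reindex, snapshot, soundcheck.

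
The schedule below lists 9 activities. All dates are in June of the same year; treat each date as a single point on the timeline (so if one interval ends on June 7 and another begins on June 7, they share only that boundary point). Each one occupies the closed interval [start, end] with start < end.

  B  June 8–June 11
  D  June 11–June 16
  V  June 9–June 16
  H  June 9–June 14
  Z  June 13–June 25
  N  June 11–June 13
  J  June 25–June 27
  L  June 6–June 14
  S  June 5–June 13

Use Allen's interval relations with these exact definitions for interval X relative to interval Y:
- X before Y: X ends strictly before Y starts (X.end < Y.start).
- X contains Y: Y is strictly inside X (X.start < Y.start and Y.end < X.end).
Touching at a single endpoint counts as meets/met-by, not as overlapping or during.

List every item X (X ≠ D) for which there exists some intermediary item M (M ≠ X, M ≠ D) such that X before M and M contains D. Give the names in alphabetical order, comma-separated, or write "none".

Target D = [June 11, June 16].
Intermediaries M with M contains D: none.
Union: none.

none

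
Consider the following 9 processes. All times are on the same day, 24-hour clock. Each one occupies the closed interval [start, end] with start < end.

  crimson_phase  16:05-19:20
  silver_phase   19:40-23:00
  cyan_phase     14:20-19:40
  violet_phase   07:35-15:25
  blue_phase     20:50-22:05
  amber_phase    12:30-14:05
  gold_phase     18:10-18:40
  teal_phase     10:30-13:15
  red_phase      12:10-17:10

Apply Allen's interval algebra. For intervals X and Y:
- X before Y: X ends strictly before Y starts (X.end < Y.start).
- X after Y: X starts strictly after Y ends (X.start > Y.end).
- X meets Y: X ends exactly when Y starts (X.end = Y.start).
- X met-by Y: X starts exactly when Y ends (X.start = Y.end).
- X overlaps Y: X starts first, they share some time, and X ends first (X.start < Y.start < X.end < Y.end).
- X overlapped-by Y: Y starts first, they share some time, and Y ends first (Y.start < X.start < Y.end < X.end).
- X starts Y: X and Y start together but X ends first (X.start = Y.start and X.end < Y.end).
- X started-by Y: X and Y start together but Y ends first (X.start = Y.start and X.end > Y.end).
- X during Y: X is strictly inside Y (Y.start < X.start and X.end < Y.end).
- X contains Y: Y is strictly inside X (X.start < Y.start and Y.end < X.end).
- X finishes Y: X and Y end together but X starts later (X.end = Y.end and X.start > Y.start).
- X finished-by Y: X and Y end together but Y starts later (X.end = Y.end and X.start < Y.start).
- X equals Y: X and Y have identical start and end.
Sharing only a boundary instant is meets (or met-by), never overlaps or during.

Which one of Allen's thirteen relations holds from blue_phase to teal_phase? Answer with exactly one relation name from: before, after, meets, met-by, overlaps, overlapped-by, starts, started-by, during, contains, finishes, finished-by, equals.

blue_phase = [20:50, 22:05]; teal_phase = [10:30, 13:15].
Compare endpoints: blue_phase.start > teal_phase.start, blue_phase.start > teal_phase.end, blue_phase.end > teal_phase.start, blue_phase.end > teal_phase.end.
That pattern is 'after'.

after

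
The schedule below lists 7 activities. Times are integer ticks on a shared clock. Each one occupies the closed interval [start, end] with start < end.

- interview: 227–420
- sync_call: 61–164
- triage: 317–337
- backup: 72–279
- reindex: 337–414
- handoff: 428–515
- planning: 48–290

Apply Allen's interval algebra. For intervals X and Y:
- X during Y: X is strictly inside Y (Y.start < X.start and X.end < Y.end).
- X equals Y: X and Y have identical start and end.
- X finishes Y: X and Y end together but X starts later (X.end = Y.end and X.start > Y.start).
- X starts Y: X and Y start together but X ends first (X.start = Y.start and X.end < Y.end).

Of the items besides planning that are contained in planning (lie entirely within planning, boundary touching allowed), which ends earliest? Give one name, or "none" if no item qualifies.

Target planning = [48, 290].
backup [72, 279] → during → candidate.
handoff [428, 515] → after → excluded.
interview [227, 420] → overlapped-by → excluded.
reindex [337, 414] → after → excluded.
sync_call [61, 164] → during → candidate.
triage [317, 337] → after → excluded.
Among candidates, earliest end is 164 → sync_call.

sync_call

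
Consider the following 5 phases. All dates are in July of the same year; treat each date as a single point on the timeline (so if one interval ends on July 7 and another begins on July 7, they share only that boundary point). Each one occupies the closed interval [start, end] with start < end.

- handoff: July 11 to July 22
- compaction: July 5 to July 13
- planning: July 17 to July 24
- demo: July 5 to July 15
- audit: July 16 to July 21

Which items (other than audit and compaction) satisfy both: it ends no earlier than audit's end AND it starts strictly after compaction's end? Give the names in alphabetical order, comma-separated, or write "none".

Conditions: its end is no earlier than audit's end (X.end >= July 21) AND its start is strictly after compaction's end (X.start > July 13).
demo: end July 15 >= July 21? ✗; start July 5 > July 13? ✗ → no.
handoff: end July 22 >= July 21? ✓; start July 11 > July 13? ✗ → no.
planning: end July 24 >= July 21? ✓; start July 17 > July 13? ✓ → yes.
Result: planning.

planning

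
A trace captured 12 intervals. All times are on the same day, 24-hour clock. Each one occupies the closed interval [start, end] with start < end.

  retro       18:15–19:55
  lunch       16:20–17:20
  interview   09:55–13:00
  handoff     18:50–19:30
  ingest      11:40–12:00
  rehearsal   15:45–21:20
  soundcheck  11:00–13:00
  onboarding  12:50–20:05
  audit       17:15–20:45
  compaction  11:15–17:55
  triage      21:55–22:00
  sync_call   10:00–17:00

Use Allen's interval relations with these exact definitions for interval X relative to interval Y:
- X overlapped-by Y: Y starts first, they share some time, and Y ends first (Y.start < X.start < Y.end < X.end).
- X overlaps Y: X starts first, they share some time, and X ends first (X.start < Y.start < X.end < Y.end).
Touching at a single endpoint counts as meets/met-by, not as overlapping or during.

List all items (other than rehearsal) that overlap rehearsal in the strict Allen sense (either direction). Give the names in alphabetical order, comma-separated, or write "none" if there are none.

Target rehearsal = [15:45, 21:20].
audit [17:15, 20:45] → during → no.
compaction [11:15, 17:55] → overlaps → yes.
handoff [18:50, 19:30] → during → no.
ingest [11:40, 12:00] → before → no.
interview [09:55, 13:00] → before → no.
lunch [16:20, 17:20] → during → no.
onboarding [12:50, 20:05] → overlaps → yes.
retro [18:15, 19:55] → during → no.
soundcheck [11:00, 13:00] → before → no.
sync_call [10:00, 17:00] → overlaps → yes.
triage [21:55, 22:00] → after → no.
Result: compaction, onboarding, sync_call.

compaction, onboarding, sync_call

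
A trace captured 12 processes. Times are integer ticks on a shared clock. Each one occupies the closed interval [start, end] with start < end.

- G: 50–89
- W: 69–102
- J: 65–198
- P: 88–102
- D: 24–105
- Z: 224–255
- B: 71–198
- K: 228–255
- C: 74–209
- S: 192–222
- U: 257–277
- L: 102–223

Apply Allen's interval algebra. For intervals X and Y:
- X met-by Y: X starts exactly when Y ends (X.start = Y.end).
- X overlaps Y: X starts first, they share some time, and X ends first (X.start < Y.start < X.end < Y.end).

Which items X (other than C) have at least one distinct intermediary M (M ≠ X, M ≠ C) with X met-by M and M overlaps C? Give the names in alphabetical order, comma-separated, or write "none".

L

Target C = [74, 209].
Intermediaries M with M overlaps C: B, D, G, J, W.
Via B — items with X met-by B: none.
Via D — items with X met-by D: none.
Via G — items with X met-by G: none.
Via J — items with X met-by J: none.
Via W — items with X met-by W: L.
Union: L.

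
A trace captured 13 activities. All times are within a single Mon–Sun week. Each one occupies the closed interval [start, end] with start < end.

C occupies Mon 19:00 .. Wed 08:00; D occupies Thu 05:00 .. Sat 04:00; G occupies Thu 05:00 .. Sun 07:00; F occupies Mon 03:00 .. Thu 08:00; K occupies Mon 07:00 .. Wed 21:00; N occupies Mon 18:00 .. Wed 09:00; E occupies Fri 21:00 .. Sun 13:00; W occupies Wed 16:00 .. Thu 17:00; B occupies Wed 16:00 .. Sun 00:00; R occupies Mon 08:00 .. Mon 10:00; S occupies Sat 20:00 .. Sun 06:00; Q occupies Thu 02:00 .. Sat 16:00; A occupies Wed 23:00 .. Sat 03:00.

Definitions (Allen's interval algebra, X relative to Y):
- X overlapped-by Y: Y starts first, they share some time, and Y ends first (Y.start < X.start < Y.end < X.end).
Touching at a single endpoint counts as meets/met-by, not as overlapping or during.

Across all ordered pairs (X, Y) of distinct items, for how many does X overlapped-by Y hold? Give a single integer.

23

Checking all 156 ordered pairs for relation 'overlapped-by'; matching pairs in alphabetical order:
(A, F): A overlapped-by F ✓
(A, W): A overlapped-by W ✓
(B, F): B overlapped-by F ✓
(B, K): B overlapped-by K ✓
(D, A): D overlapped-by A ✓
(D, F): D overlapped-by F ✓
(D, W): D overlapped-by W ✓
(E, A): E overlapped-by A ✓
(E, B): E overlapped-by B ✓
(E, D): E overlapped-by D ✓
(E, G): E overlapped-by G ✓
(E, Q): E overlapped-by Q ✓
(G, A): G overlapped-by A ✓
(G, B): G overlapped-by B ✓
(G, F): G overlapped-by F ✓
(G, Q): G overlapped-by Q ✓
(G, W): G overlapped-by W ✓
(Q, A): Q overlapped-by A ✓
(Q, F): Q overlapped-by F ✓
(Q, W): Q overlapped-by W ✓
(S, B): S overlapped-by B ✓
(W, F): W overlapped-by F ✓
(W, K): W overlapped-by K ✓
Count: 23.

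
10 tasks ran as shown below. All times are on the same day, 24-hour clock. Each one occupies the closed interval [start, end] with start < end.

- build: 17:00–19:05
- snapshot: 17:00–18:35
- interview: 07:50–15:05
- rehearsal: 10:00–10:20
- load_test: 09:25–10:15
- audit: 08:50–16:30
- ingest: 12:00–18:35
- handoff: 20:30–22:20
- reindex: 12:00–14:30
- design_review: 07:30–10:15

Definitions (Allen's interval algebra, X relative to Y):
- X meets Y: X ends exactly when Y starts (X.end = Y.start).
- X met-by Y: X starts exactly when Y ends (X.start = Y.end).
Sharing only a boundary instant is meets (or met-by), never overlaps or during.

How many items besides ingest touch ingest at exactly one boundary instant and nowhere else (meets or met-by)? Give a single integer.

Target ingest = [12:00, 18:35].
audit [08:50, 16:30] → overlaps → no.
build [17:00, 19:05] → overlapped-by → no.
design_review [07:30, 10:15] → before → no.
handoff [20:30, 22:20] → after → no.
interview [07:50, 15:05] → overlaps → no.
load_test [09:25, 10:15] → before → no.
rehearsal [10:00, 10:20] → before → no.
reindex [12:00, 14:30] → starts → no.
snapshot [17:00, 18:35] → finishes → no.
Total: 0.

0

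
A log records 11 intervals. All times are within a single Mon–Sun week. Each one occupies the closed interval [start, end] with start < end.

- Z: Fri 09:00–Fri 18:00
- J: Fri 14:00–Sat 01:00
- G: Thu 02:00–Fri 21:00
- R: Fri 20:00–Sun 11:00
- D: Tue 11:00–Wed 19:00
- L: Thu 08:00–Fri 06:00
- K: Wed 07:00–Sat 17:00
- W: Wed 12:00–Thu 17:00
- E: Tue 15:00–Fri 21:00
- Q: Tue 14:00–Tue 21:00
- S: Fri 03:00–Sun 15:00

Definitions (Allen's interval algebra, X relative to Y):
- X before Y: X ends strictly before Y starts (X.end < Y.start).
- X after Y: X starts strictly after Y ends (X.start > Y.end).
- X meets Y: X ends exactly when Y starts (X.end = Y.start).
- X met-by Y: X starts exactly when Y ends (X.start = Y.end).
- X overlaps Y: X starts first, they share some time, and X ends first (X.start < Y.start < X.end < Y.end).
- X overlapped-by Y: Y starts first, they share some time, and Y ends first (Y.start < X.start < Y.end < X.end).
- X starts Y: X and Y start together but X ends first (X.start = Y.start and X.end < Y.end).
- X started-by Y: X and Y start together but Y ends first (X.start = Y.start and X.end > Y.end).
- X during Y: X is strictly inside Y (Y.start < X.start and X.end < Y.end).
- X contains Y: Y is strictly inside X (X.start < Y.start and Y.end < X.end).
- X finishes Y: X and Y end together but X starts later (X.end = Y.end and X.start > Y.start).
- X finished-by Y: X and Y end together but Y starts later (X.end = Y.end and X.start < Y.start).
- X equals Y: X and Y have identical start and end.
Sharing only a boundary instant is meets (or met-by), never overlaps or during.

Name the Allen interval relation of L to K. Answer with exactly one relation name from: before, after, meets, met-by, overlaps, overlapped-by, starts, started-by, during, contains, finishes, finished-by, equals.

L = [Thu 08:00, Fri 06:00]; K = [Wed 07:00, Sat 17:00].
Compare endpoints: L.start > K.start, L.start < K.end, L.end > K.start, L.end < K.end.
That pattern is 'during'.

during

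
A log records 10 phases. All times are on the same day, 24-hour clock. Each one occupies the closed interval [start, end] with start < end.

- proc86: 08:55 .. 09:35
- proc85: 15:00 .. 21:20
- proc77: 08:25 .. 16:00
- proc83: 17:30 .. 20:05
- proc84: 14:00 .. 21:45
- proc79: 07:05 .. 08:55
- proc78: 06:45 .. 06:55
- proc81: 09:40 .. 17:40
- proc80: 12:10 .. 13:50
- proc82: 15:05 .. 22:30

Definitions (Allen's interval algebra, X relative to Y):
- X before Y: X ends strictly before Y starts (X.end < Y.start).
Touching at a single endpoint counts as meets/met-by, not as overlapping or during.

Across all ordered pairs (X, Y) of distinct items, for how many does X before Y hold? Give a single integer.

26

Checking all 90 ordered pairs for relation 'before'; matching pairs in alphabetical order:
(proc77, proc83): proc77 before proc83 ✓
(proc78, proc77): proc78 before proc77 ✓
(proc78, proc79): proc78 before proc79 ✓
(proc78, proc80): proc78 before proc80 ✓
(proc78, proc81): proc78 before proc81 ✓
(proc78, proc82): proc78 before proc82 ✓
(proc78, proc83): proc78 before proc83 ✓
(proc78, proc84): proc78 before proc84 ✓
(proc78, proc85): proc78 before proc85 ✓
(proc78, proc86): proc78 before proc86 ✓
(proc79, proc80): proc79 before proc80 ✓
(proc79, proc81): proc79 before proc81 ✓
(proc79, proc82): proc79 before proc82 ✓
(proc79, proc83): proc79 before proc83 ✓
(proc79, proc84): proc79 before proc84 ✓
(proc79, proc85): proc79 before proc85 ✓
(proc80, proc82): proc80 before proc82 ✓
(proc80, proc83): proc80 before proc83 ✓
(proc80, proc84): proc80 before proc84 ✓
(proc80, proc85): proc80 before proc85 ✓
(proc86, proc80): proc86 before proc80 ✓
(proc86, proc81): proc86 before proc81 ✓
(proc86, proc82): proc86 before proc82 ✓
(proc86, proc83): proc86 before proc83 ✓
... plus 2 further pairs not listed.
Count: 26.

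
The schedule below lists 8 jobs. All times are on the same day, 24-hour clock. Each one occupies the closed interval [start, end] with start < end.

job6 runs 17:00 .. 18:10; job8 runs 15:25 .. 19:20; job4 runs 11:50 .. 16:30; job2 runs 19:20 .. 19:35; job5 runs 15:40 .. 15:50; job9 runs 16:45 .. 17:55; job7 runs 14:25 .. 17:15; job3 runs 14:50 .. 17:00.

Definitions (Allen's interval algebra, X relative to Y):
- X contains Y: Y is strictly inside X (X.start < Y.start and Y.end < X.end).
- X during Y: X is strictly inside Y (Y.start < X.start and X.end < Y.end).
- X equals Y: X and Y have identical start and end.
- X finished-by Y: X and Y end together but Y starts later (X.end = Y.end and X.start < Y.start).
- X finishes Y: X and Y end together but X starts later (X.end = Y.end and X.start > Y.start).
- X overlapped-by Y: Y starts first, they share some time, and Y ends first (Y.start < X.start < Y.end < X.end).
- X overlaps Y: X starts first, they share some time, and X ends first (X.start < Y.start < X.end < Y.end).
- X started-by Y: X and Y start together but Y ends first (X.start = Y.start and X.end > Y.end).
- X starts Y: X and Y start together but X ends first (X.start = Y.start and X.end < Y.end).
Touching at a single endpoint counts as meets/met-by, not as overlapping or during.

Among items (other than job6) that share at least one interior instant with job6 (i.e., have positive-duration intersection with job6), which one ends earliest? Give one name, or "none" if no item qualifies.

Target job6 = [17:00, 18:10].
job2 [19:20, 19:35] → after → excluded.
job3 [14:50, 17:00] → meets → excluded.
job4 [11:50, 16:30] → before → excluded.
job5 [15:40, 15:50] → before → excluded.
job7 [14:25, 17:15] → overlaps → candidate.
job8 [15:25, 19:20] → contains → candidate.
job9 [16:45, 17:55] → overlaps → candidate.
Among candidates, earliest end is 17:15 → job7.

job7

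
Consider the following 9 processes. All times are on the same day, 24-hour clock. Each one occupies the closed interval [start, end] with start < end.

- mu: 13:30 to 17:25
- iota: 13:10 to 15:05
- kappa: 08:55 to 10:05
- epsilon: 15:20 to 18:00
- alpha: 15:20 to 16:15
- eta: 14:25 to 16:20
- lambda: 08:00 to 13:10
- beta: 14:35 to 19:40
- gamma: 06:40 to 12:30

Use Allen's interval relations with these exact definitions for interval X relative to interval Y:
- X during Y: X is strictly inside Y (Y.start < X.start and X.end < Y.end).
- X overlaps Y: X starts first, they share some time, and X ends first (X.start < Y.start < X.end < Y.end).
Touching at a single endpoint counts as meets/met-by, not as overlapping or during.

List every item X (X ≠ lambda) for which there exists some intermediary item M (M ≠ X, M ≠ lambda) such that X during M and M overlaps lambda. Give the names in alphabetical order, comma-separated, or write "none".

kappa

Target lambda = [08:00, 13:10].
Intermediaries M with M overlaps lambda: gamma.
Via gamma — items with X during gamma: kappa.
Union: kappa.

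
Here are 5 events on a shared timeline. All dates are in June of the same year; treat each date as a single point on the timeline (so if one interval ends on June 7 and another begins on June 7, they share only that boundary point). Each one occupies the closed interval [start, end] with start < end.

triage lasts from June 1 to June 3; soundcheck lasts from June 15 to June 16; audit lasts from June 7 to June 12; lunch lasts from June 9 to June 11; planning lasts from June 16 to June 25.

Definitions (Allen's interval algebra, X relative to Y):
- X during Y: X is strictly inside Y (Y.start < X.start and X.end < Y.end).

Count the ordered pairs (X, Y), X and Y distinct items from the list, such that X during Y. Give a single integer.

1

Checking all 20 ordered pairs for relation 'during'; matching pairs in alphabetical order:
(lunch, audit): lunch during audit ✓
Count: 1.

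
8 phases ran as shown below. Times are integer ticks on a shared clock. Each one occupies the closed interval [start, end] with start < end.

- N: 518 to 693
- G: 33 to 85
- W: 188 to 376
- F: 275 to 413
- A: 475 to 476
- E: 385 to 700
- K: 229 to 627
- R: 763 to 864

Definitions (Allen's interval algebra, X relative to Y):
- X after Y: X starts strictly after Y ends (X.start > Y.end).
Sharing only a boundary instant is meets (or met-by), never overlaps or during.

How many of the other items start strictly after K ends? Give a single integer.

1

Target K = [229, 627].
A [475, 476] → during → no.
E [385, 700] → overlapped-by → no.
F [275, 413] → during → no.
G [33, 85] → before → no.
N [518, 693] → overlapped-by → no.
R [763, 864] → after → counts.
W [188, 376] → overlaps → no.
Total: 1.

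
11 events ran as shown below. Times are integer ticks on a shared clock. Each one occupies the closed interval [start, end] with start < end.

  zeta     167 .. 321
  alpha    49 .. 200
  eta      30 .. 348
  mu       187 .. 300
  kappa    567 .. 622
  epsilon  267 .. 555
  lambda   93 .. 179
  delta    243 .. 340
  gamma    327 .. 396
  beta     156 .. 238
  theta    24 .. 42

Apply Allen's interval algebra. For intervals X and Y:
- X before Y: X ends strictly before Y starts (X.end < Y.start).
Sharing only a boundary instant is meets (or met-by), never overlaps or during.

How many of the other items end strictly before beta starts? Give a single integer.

1

Target beta = [156, 238].
alpha [49, 200] → overlaps → no.
delta [243, 340] → after → no.
epsilon [267, 555] → after → no.
eta [30, 348] → contains → no.
gamma [327, 396] → after → no.
kappa [567, 622] → after → no.
lambda [93, 179] → overlaps → no.
mu [187, 300] → overlapped-by → no.
theta [24, 42] → before → counts.
zeta [167, 321] → overlapped-by → no.
Total: 1.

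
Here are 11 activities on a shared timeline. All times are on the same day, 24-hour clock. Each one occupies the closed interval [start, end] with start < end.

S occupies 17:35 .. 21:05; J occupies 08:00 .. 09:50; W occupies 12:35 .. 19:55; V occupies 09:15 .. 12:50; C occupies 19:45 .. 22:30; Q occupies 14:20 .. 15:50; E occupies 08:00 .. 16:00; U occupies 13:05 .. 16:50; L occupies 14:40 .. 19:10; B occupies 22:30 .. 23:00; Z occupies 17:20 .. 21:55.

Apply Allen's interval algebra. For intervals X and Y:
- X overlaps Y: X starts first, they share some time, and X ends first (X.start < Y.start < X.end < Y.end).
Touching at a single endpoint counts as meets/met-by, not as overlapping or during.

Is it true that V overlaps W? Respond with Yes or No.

V = [09:15, 12:50], W = [12:35, 19:55].
Actual relation of V to W: overlaps.
Asked whether 'overlaps' holds → Yes.

Yes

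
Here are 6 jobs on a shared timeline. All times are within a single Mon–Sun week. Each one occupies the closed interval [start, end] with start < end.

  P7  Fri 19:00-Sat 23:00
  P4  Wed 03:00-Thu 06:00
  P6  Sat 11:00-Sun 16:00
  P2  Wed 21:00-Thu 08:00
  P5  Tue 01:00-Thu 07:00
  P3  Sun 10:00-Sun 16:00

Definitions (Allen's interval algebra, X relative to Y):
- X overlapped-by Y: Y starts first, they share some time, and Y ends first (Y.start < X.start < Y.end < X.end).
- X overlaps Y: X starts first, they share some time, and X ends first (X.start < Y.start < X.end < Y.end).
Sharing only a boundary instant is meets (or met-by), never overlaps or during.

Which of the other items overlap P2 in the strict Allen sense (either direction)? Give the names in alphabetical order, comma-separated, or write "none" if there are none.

P4, P5

Target P2 = [Wed 21:00, Thu 08:00].
P3 [Sun 10:00, Sun 16:00] → after → no.
P4 [Wed 03:00, Thu 06:00] → overlaps → yes.
P5 [Tue 01:00, Thu 07:00] → overlaps → yes.
P6 [Sat 11:00, Sun 16:00] → after → no.
P7 [Fri 19:00, Sat 23:00] → after → no.
Result: P4, P5.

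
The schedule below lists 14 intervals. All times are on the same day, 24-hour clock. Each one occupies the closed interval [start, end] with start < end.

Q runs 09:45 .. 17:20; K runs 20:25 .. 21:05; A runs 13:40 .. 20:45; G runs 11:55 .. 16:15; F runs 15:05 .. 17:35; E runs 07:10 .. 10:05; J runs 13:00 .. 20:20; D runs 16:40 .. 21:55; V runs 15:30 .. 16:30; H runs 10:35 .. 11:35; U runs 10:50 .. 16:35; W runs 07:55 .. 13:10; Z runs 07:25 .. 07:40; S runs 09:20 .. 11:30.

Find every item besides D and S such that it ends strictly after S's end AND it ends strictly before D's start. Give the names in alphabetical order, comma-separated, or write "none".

Conditions: its end is strictly after S's end (X.end > 11:30) AND its end is strictly before D's start (X.end < 16:40).
A: end 20:45 > 11:30? ✓; end 20:45 < 16:40? ✗ → no.
E: end 10:05 > 11:30? ✗; end 10:05 < 16:40? ✓ → no.
F: end 17:35 > 11:30? ✓; end 17:35 < 16:40? ✗ → no.
G: end 16:15 > 11:30? ✓; end 16:15 < 16:40? ✓ → yes.
H: end 11:35 > 11:30? ✓; end 11:35 < 16:40? ✓ → yes.
J: end 20:20 > 11:30? ✓; end 20:20 < 16:40? ✗ → no.
K: end 21:05 > 11:30? ✓; end 21:05 < 16:40? ✗ → no.
Q: end 17:20 > 11:30? ✓; end 17:20 < 16:40? ✗ → no.
U: end 16:35 > 11:30? ✓; end 16:35 < 16:40? ✓ → yes.
V: end 16:30 > 11:30? ✓; end 16:30 < 16:40? ✓ → yes.
W: end 13:10 > 11:30? ✓; end 13:10 < 16:40? ✓ → yes.
Z: end 07:40 > 11:30? ✗; end 07:40 < 16:40? ✓ → no.
Result: G, H, U, V, W.

G, H, U, V, W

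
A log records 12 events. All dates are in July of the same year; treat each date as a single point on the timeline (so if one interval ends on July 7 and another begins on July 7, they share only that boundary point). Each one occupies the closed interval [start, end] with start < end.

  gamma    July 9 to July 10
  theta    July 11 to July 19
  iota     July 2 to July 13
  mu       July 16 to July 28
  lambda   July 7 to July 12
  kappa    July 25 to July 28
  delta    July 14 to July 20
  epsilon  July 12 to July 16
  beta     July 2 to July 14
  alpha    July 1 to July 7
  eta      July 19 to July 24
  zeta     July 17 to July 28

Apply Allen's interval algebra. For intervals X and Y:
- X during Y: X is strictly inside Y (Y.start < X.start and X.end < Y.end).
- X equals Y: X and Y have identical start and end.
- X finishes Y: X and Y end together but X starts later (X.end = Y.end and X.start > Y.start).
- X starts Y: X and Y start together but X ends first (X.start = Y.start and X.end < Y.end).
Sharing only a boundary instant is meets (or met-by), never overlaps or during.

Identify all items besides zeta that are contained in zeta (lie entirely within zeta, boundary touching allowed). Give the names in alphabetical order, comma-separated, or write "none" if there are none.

eta, kappa

Target zeta = [July 17, July 28].
alpha [July 1, July 7] → before → no.
beta [July 2, July 14] → before → no.
delta [July 14, July 20] → overlaps → no.
epsilon [July 12, July 16] → before → no.
eta [July 19, July 24] → during → yes.
gamma [July 9, July 10] → before → no.
iota [July 2, July 13] → before → no.
kappa [July 25, July 28] → finishes → yes.
lambda [July 7, July 12] → before → no.
mu [July 16, July 28] → finished-by → no.
theta [July 11, July 19] → overlaps → no.
Result: eta, kappa.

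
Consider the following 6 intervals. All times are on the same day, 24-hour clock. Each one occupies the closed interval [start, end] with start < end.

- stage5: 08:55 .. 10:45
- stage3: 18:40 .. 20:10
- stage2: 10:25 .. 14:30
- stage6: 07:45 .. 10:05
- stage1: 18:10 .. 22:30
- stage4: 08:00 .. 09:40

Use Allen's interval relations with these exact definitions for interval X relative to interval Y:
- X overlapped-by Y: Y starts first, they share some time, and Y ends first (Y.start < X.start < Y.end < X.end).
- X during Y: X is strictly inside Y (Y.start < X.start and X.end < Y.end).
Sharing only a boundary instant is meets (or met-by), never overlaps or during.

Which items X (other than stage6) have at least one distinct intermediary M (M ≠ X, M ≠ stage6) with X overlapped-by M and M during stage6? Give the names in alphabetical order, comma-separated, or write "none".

Target stage6 = [07:45, 10:05].
Intermediaries M with M during stage6: stage4.
Via stage4 — items with X overlapped-by stage4: stage5.
Union: stage5.

stage5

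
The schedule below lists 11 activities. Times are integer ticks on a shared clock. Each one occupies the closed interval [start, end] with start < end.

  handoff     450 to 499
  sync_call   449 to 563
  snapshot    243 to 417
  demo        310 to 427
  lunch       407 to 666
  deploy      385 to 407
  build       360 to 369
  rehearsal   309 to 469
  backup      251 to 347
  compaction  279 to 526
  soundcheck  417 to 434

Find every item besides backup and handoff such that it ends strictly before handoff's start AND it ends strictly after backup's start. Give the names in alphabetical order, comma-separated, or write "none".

build, demo, deploy, snapshot, soundcheck

Conditions: its end is strictly before handoff's start (X.end < 450) AND its end is strictly after backup's start (X.end > 251).
build: end 369 < 450? ✓; end 369 > 251? ✓ → yes.
compaction: end 526 < 450? ✗; end 526 > 251? ✓ → no.
demo: end 427 < 450? ✓; end 427 > 251? ✓ → yes.
deploy: end 407 < 450? ✓; end 407 > 251? ✓ → yes.
lunch: end 666 < 450? ✗; end 666 > 251? ✓ → no.
rehearsal: end 469 < 450? ✗; end 469 > 251? ✓ → no.
snapshot: end 417 < 450? ✓; end 417 > 251? ✓ → yes.
soundcheck: end 434 < 450? ✓; end 434 > 251? ✓ → yes.
sync_call: end 563 < 450? ✗; end 563 > 251? ✓ → no.
Result: build, demo, deploy, snapshot, soundcheck.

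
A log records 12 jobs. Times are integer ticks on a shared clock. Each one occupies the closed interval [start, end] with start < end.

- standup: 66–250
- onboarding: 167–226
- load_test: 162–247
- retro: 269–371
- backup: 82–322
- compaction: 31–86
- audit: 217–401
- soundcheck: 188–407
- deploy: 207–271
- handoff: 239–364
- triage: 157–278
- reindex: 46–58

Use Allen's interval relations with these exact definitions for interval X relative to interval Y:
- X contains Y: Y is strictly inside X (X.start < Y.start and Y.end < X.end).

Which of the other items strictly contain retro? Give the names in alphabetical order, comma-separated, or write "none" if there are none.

Target retro = [269, 371].
audit [217, 401] → contains → yes.
backup [82, 322] → overlaps → no.
compaction [31, 86] → before → no.
deploy [207, 271] → overlaps → no.
handoff [239, 364] → overlaps → no.
load_test [162, 247] → before → no.
onboarding [167, 226] → before → no.
reindex [46, 58] → before → no.
soundcheck [188, 407] → contains → yes.
standup [66, 250] → before → no.
triage [157, 278] → overlaps → no.
Result: audit, soundcheck.

audit, soundcheck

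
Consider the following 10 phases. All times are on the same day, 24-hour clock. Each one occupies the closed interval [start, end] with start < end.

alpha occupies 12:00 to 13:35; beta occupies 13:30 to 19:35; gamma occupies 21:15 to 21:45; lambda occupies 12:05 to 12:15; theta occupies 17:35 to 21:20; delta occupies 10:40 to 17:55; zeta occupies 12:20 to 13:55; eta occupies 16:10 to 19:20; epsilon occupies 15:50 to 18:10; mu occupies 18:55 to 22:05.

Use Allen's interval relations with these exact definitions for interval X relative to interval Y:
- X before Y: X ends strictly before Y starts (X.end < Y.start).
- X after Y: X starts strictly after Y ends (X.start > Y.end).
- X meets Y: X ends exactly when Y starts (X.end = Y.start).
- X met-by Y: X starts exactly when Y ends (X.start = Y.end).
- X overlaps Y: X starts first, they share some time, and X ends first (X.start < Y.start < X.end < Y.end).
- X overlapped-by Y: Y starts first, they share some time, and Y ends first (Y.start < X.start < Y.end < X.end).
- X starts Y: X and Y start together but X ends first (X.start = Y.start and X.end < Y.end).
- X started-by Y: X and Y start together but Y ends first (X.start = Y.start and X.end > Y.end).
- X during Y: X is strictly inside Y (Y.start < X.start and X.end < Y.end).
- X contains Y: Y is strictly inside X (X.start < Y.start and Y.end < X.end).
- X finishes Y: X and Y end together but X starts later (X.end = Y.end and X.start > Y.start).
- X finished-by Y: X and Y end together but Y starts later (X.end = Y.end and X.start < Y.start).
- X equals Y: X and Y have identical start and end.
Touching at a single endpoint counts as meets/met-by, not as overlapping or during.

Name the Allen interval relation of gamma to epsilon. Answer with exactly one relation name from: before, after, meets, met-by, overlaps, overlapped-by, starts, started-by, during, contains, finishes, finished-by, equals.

gamma = [21:15, 21:45]; epsilon = [15:50, 18:10].
Compare endpoints: gamma.start > epsilon.start, gamma.start > epsilon.end, gamma.end > epsilon.start, gamma.end > epsilon.end.
That pattern is 'after'.

after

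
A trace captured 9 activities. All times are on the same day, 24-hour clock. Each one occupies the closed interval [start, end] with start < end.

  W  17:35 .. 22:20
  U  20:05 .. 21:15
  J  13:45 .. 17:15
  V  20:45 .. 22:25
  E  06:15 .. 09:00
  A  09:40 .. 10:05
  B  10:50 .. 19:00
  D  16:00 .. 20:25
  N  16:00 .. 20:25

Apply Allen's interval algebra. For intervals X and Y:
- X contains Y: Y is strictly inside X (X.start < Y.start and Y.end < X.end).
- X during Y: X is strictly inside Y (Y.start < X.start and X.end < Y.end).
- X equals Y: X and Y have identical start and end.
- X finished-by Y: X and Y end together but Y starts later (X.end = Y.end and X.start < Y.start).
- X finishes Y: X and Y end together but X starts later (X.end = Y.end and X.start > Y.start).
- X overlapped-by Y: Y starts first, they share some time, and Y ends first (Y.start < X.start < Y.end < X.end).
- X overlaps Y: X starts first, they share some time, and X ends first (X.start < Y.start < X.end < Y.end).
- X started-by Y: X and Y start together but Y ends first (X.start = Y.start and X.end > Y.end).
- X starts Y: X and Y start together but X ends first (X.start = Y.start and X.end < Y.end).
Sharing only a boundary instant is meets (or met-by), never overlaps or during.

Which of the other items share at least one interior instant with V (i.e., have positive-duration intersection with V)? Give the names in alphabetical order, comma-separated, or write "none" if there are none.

U, W

Target V = [20:45, 22:25].
A [09:40, 10:05] → before → no.
B [10:50, 19:00] → before → no.
D [16:00, 20:25] → before → no.
E [06:15, 09:00] → before → no.
J [13:45, 17:15] → before → no.
N [16:00, 20:25] → before → no.
U [20:05, 21:15] → overlaps → yes.
W [17:35, 22:20] → overlaps → yes.
Result: U, W.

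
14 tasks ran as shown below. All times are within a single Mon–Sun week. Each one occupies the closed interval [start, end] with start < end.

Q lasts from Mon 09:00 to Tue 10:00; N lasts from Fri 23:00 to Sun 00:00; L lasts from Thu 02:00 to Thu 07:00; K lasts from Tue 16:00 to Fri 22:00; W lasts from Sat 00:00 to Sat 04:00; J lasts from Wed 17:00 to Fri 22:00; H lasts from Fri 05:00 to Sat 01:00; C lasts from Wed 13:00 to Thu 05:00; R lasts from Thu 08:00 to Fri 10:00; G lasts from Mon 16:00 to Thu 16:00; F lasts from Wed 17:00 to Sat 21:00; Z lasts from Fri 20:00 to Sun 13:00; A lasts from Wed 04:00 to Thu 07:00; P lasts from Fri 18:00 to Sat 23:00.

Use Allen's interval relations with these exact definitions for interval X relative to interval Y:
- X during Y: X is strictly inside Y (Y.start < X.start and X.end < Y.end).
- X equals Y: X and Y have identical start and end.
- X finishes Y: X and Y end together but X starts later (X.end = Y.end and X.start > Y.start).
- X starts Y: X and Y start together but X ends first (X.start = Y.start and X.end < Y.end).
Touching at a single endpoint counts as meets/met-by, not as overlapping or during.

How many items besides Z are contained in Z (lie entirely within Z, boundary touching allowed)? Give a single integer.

2

Target Z = [Fri 20:00, Sun 13:00].
A [Wed 04:00, Thu 07:00] → before → no.
C [Wed 13:00, Thu 05:00] → before → no.
F [Wed 17:00, Sat 21:00] → overlaps → no.
G [Mon 16:00, Thu 16:00] → before → no.
H [Fri 05:00, Sat 01:00] → overlaps → no.
J [Wed 17:00, Fri 22:00] → overlaps → no.
K [Tue 16:00, Fri 22:00] → overlaps → no.
L [Thu 02:00, Thu 07:00] → before → no.
N [Fri 23:00, Sun 00:00] → during → counts.
P [Fri 18:00, Sat 23:00] → overlaps → no.
Q [Mon 09:00, Tue 10:00] → before → no.
R [Thu 08:00, Fri 10:00] → before → no.
W [Sat 00:00, Sat 04:00] → during → counts.
Total: 2.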